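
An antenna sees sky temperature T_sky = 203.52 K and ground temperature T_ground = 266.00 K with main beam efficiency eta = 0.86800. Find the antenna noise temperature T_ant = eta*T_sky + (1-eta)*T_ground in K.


T_ant = 0.86800 * 203.52 + (1 - 0.86800) * 266.00 = 211.8 K

211.8 K


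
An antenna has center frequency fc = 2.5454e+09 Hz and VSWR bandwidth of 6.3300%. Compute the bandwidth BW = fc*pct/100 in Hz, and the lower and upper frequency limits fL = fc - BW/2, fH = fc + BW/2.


BW = 2.5454e+09 * 6.3300/100 = 1.611238e+08 Hz
fL = 2.5454e+09 - 1.611238e+08/2 = 2.465e+09 Hz
fH = 2.5454e+09 + 1.611238e+08/2 = 2.626e+09 Hz

BW=1.611e+08 Hz, fL=2.465e+09 Hz, fH=2.626e+09 Hz


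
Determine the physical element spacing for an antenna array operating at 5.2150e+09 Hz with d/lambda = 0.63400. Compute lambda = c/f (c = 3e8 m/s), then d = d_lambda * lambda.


lambda = c / f = 3.0000e+08 / 5.2150e+09 = 0.05752637 m
d = 0.63400 * 0.05752637 = 0.03647 m

0.03647 m


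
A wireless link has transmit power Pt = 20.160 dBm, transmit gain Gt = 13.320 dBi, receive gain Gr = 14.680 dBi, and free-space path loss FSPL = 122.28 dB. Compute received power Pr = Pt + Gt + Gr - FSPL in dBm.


Pr = 20.160 + 13.320 + 14.680 - 122.28 = -74.12 dBm

-74.12 dBm


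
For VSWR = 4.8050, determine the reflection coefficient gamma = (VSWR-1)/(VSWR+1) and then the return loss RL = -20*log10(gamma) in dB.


gamma = (4.8050 - 1) / (4.8050 + 1) = 0.6554694
RL = -20 * log10(0.6554694) = 3.669 dB

3.669 dB


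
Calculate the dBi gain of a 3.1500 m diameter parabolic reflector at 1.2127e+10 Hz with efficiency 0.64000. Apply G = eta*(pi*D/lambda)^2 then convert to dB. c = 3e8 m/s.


lambda = c / f = 3.0000e+08 / 1.2127e+10 = 0.02473819 m
G_linear = 0.64000 * (pi * 3.1500 / 0.02473819)^2 = 102415.3
G_dBi = 10 * log10(102415.3) = 50.10 dBi

50.10 dBi


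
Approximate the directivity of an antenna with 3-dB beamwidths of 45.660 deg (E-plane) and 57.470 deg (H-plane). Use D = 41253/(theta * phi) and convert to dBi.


D_linear = 41253 / (45.660 * 57.470) = 15.72094
D_dBi = 10 * log10(15.72094) = 11.96 dBi

11.96 dBi


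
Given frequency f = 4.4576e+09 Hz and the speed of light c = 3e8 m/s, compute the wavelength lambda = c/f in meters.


lambda = c / f = 3.0000e+08 / 4.4576e+09 = 0.06730 m

0.06730 m


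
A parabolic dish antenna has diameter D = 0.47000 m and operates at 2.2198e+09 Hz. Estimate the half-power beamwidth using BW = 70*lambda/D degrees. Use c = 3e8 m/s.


lambda = c / f = 3.0000e+08 / 2.2198e+09 = 0.1351473 m
BW = 70 * 0.1351473 / 0.47000 = 20.13 deg

20.13 deg


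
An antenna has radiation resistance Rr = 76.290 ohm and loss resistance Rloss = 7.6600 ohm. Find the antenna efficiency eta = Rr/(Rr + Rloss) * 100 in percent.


eta = 76.290 / (76.290 + 7.6600) * 100 = 90.88%

90.88%


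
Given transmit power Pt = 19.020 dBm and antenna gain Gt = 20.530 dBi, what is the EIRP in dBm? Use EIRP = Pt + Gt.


EIRP = Pt + Gt = 19.020 + 20.530 = 39.55 dBm

39.55 dBm


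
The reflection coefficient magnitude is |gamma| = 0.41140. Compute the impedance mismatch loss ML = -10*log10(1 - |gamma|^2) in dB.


ML = -10 * log10(1 - 0.41140^2) = -10 * log10(0.83075004) = 0.8053 dB

0.8053 dB


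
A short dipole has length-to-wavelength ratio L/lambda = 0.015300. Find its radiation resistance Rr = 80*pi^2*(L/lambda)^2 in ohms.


Rr = 80 * pi^2 * (0.015300)^2 = 80 * 9.869604 * 2.340900e-04 = 0.1848 ohm

0.1848 ohm


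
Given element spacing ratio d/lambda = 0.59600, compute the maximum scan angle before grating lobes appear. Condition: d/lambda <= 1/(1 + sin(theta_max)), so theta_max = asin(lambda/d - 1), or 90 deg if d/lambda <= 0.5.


lambda/d - 1 = 1/0.59600 - 1 = 0.6778523
theta_max = asin(0.6778523) = 42.68 deg

42.68 deg


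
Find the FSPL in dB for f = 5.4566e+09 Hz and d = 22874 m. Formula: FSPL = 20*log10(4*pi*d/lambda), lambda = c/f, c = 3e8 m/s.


lambda = c / f = 3.0000e+08 / 5.4566e+09 = 0.05497929 m
FSPL = 20 * log10(4*pi*22874/0.05497929) = 134.4 dB

134.4 dB


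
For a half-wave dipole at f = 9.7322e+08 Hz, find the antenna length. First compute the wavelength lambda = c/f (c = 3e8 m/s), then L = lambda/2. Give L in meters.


lambda = c / f = 3.0000e+08 / 9.7322e+08 = 0.3082551 m
L = lambda / 2 = 0.3082551 / 2 = 0.1541 m

0.1541 m


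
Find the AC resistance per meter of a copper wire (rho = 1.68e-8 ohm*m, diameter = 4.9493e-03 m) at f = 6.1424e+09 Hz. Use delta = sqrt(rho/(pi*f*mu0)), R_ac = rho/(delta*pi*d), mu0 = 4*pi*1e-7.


delta = sqrt(1.68e-8 / (pi * 6.1424e+09 * 4*pi*1e-7)) = 8.323495e-07 m
R_ac = 1.68e-8 / (8.323495e-07 * pi * 4.9493e-03) = 1.298 ohm/m

1.298 ohm/m


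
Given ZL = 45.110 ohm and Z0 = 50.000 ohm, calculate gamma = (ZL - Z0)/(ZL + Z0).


gamma = (45.110 - 50.000) / (45.110 + 50.000) = -0.05141

-0.05141


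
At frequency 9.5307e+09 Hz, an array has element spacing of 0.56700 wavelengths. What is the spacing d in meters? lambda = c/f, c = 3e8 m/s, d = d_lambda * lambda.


lambda = c / f = 3.0000e+08 / 9.5307e+09 = 0.03147723 m
d = 0.56700 * 0.03147723 = 0.01785 m

0.01785 m


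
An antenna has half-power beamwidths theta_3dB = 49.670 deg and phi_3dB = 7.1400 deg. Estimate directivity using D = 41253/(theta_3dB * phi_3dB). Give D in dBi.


D_linear = 41253 / (49.670 * 7.1400) = 116.3223
D_dBi = 10 * log10(116.3223) = 20.66 dBi

20.66 dBi


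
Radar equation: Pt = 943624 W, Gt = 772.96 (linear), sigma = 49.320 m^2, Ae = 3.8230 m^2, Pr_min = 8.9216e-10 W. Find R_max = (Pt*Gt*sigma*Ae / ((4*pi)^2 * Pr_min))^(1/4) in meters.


R^4 = 943624*772.96*49.320*3.8230 / ((4*pi)^2 * 8.9216e-10) = 9.761597e+17
R_max = 9.761597e+17^0.25 = 31433 m

31433 m


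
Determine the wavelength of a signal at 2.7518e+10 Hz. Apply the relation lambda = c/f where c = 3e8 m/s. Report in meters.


lambda = c / f = 3.0000e+08 / 2.7518e+10 = 0.01090 m

0.01090 m


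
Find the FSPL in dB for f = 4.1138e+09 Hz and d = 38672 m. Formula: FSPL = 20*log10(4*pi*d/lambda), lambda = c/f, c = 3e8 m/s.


lambda = c / f = 3.0000e+08 / 4.1138e+09 = 0.07292528 m
FSPL = 20 * log10(4*pi*38672/0.07292528) = 136.5 dB

136.5 dB


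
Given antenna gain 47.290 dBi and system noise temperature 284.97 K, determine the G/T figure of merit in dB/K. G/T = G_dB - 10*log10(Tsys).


G/T = 47.290 - 10*log10(284.97) = 47.290 - 24.54799 = 22.74 dB/K

22.74 dB/K


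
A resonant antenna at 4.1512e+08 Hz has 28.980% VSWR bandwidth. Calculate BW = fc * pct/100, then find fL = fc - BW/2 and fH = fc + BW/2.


BW = 4.1512e+08 * 28.980/100 = 1.203018e+08 Hz
fL = 4.1512e+08 - 1.203018e+08/2 = 3.550e+08 Hz
fH = 4.1512e+08 + 1.203018e+08/2 = 4.753e+08 Hz

BW=1.203e+08 Hz, fL=3.550e+08 Hz, fH=4.753e+08 Hz


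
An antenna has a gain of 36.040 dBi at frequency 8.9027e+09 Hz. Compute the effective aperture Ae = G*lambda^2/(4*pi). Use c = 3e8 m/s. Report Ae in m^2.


lambda = c / f = 3.0000e+08 / 8.9027e+09 = 0.03369764 m
G_linear = 10^(36.040/10) = 4017.908
Ae = G_linear * lambda^2 / (4*pi) = 4017.908 * 0.03369764^2 / (4*pi) = 0.3631 m^2

0.3631 m^2


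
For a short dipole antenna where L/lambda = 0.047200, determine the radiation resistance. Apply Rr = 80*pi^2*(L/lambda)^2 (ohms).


Rr = 80 * pi^2 * (0.047200)^2 = 80 * 9.869604 * 2.227840e-03 = 1.759 ohm

1.759 ohm


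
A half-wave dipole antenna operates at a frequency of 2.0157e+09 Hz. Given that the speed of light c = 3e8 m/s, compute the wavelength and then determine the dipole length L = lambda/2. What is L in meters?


lambda = c / f = 3.0000e+08 / 2.0157e+09 = 0.1488317 m
L = lambda / 2 = 0.1488317 / 2 = 0.07442 m

0.07442 m


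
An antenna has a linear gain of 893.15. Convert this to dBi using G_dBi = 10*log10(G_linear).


G_dBi = 10 * log10(893.15) = 29.51 dBi

29.51 dBi


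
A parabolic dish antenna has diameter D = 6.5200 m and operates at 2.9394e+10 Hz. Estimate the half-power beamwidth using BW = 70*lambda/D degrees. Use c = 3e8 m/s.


lambda = c / f = 3.0000e+08 / 2.9394e+10 = 0.01020616 m
BW = 70 * 0.01020616 / 6.5200 = 0.1096 deg

0.1096 deg


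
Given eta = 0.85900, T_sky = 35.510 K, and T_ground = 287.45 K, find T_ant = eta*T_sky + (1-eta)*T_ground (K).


T_ant = 0.85900 * 35.510 + (1 - 0.85900) * 287.45 = 71.03 K

71.03 K


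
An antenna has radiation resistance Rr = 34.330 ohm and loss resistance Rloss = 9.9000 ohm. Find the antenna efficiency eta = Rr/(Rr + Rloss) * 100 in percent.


eta = 34.330 / (34.330 + 9.9000) * 100 = 77.62%

77.62%


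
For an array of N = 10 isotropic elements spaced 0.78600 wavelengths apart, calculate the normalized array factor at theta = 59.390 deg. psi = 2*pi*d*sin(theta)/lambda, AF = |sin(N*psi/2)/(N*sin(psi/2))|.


psi = 2*pi*0.78600*sin(59.390 deg) = 4.250408 rad
AF = |sin(10*4.250408/2) / (10*sin(4.250408/2))| = 0.07923

0.07923


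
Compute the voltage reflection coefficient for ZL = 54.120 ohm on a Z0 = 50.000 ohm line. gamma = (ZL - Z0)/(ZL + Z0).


gamma = (54.120 - 50.000) / (54.120 + 50.000) = 0.03957

0.03957


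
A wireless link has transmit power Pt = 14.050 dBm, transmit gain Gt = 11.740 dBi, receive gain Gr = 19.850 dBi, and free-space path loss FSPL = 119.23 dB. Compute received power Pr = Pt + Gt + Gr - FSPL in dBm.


Pr = 14.050 + 11.740 + 19.850 - 119.23 = -73.59 dBm

-73.59 dBm


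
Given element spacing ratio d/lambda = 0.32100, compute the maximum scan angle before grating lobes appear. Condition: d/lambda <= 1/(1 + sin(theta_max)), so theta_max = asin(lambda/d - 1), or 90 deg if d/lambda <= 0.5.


lambda/d - 1 = 1/0.32100 - 1 = 2.115265 >= 1
d/lambda <= 0.5, so the array can scan to endfire without grating lobes: theta_max = 90 deg

90 deg


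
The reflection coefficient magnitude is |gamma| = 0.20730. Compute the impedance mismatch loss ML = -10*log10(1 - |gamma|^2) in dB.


ML = -10 * log10(1 - 0.20730^2) = -10 * log10(0.95702671) = 0.1908 dB

0.1908 dB


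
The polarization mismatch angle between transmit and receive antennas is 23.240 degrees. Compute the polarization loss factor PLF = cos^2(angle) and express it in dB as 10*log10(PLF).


PLF_linear = cos^2(23.240 deg) = 0.8443039
PLF_dB = 10 * log10(0.8443039) = -0.7350 dB

-0.7350 dB


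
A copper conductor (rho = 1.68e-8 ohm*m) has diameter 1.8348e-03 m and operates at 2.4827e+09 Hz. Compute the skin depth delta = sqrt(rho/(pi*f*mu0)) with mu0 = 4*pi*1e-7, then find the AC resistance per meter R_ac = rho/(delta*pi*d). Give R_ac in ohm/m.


delta = sqrt(1.68e-8 / (pi * 2.4827e+09 * 4*pi*1e-7)) = 1.309220e-06 m
R_ac = 1.68e-8 / (1.309220e-06 * pi * 1.8348e-03) = 2.226 ohm/m

2.226 ohm/m


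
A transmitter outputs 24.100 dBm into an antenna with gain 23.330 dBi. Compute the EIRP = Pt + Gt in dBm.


EIRP = Pt + Gt = 24.100 + 23.330 = 47.43 dBm

47.43 dBm


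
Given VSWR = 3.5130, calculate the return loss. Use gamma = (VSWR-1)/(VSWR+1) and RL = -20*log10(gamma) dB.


gamma = (3.5130 - 1) / (3.5130 + 1) = 0.5568358
RL = -20 * log10(0.5568358) = 5.085 dB

5.085 dB


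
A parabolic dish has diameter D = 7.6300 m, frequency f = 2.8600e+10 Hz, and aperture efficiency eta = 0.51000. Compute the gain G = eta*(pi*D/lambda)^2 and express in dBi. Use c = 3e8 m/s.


lambda = c / f = 3.0000e+08 / 2.8600e+10 = 0.01048951 m
G_linear = 0.51000 * (pi * 7.6300 / 0.01048951)^2 = 2.663230e+06
G_dBi = 10 * log10(2.663230e+06) = 64.25 dBi

64.25 dBi


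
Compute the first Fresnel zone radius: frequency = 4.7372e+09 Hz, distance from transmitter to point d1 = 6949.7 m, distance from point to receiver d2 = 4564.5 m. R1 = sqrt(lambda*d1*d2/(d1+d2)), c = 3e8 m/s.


lambda = c / f = 3.0000e+08 / 4.7372e+09 = 0.06332855 m
R1 = sqrt(0.06332855 * 6949.7 * 4564.5 / (6949.7 + 4564.5)) = 13.21 m

13.21 m


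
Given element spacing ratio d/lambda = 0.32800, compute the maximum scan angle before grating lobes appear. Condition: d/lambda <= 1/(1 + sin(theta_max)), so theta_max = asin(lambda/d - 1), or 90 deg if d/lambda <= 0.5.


lambda/d - 1 = 1/0.32800 - 1 = 2.048780 >= 1
d/lambda <= 0.5, so the array can scan to endfire without grating lobes: theta_max = 90 deg

90 deg


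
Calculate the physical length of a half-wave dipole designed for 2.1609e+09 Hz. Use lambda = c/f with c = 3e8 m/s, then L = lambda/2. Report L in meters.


lambda = c / f = 3.0000e+08 / 2.1609e+09 = 0.1388310 m
L = lambda / 2 = 0.1388310 / 2 = 0.06942 m

0.06942 m


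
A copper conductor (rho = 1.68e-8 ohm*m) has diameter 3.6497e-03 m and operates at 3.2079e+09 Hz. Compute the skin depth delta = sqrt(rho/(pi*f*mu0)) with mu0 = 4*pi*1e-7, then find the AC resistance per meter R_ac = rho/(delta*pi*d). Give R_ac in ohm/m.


delta = sqrt(1.68e-8 / (pi * 3.2079e+09 * 4*pi*1e-7)) = 1.151766e-06 m
R_ac = 1.68e-8 / (1.151766e-06 * pi * 3.6497e-03) = 1.272 ohm/m

1.272 ohm/m


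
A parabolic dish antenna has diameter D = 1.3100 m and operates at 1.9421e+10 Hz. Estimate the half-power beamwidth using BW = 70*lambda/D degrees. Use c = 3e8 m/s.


lambda = c / f = 3.0000e+08 / 1.9421e+10 = 0.01544720 m
BW = 70 * 0.01544720 / 1.3100 = 0.8254 deg

0.8254 deg


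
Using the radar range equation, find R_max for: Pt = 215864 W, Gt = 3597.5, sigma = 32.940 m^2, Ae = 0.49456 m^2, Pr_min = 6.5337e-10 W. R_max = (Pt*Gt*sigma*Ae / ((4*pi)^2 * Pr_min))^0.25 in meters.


R^4 = 215864*3597.5*32.940*0.49456 / ((4*pi)^2 * 6.5337e-10) = 1.226153e+17
R_max = 1.226153e+17^0.25 = 18713 m

18713 m


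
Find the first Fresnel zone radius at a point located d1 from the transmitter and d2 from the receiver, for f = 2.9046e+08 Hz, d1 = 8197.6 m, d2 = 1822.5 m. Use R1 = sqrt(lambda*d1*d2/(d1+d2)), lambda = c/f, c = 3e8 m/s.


lambda = c / f = 3.0000e+08 / 2.9046e+08 = 1.032844 m
R1 = sqrt(1.032844 * 8197.6 * 1822.5 / (8197.6 + 1822.5)) = 39.24 m

39.24 m


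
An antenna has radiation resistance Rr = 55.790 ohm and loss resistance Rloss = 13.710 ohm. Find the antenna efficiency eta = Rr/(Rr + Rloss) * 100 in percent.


eta = 55.790 / (55.790 + 13.710) * 100 = 80.27%

80.27%


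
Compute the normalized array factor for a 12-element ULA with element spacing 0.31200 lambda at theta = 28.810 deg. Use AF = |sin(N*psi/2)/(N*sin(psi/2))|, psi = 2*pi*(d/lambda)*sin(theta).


psi = 2*pi*0.31200*sin(28.810 deg) = 0.9447075 rad
AF = |sin(12*0.9447075/2) / (12*sin(0.9447075/2))| = 0.1057

0.1057


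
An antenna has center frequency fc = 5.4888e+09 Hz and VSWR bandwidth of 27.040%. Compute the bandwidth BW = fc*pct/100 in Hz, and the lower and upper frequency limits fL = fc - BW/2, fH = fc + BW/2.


BW = 5.4888e+09 * 27.040/100 = 1.484172e+09 Hz
fL = 5.4888e+09 - 1.484172e+09/2 = 4.747e+09 Hz
fH = 5.4888e+09 + 1.484172e+09/2 = 6.231e+09 Hz

BW=1.484e+09 Hz, fL=4.747e+09 Hz, fH=6.231e+09 Hz


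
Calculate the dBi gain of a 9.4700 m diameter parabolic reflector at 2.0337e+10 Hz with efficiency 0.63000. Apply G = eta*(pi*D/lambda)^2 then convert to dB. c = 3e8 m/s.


lambda = c / f = 3.0000e+08 / 2.0337e+10 = 0.01475144 m
G_linear = 0.63000 * (pi * 9.4700 / 0.01475144)^2 = 2.562545e+06
G_dBi = 10 * log10(2.562545e+06) = 64.09 dBi

64.09 dBi


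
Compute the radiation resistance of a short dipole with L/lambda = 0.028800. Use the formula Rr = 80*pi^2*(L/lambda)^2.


Rr = 80 * pi^2 * (0.028800)^2 = 80 * 9.869604 * 8.294400e-04 = 0.6549 ohm

0.6549 ohm


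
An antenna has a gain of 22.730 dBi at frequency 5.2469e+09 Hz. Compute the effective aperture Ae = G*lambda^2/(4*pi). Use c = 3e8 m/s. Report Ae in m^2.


lambda = c / f = 3.0000e+08 / 5.2469e+09 = 0.05717662 m
G_linear = 10^(22.730/10) = 187.4995
Ae = G_linear * lambda^2 / (4*pi) = 187.4995 * 0.05717662^2 / (4*pi) = 0.04878 m^2

0.04878 m^2


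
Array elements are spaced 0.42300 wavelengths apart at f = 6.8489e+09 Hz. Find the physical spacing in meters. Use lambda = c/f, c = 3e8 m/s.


lambda = c / f = 3.0000e+08 / 6.8489e+09 = 0.04380265 m
d = 0.42300 * 0.04380265 = 0.01853 m

0.01853 m


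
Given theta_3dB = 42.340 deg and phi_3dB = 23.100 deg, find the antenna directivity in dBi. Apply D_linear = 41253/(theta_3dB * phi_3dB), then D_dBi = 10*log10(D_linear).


D_linear = 41253 / (42.340 * 23.100) = 42.17865
D_dBi = 10 * log10(42.17865) = 16.25 dBi

16.25 dBi


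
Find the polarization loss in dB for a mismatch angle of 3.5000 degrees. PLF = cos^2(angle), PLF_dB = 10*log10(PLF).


PLF_linear = cos^2(3.5000 deg) = 0.9962731
PLF_dB = 10 * log10(0.9962731) = -0.01622 dB

-0.01622 dB


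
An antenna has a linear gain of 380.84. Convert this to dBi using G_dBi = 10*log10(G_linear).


G_dBi = 10 * log10(380.84) = 25.81 dBi

25.81 dBi


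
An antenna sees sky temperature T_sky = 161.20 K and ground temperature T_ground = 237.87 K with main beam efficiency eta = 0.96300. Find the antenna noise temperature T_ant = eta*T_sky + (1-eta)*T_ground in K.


T_ant = 0.96300 * 161.20 + (1 - 0.96300) * 237.87 = 164.0 K

164.0 K


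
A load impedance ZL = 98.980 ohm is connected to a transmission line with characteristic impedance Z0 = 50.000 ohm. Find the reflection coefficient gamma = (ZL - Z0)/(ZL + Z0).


gamma = (98.980 - 50.000) / (98.980 + 50.000) = 0.3288

0.3288


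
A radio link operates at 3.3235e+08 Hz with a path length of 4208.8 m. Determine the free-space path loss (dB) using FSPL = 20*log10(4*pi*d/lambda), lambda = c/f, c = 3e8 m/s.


lambda = c / f = 3.0000e+08 / 3.3235e+08 = 0.9026629 m
FSPL = 20 * log10(4*pi*4208.8/0.9026629) = 95.36 dB

95.36 dB


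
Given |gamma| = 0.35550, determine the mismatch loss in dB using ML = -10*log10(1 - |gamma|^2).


ML = -10 * log10(1 - 0.35550^2) = -10 * log10(0.87361975) = 0.5868 dB

0.5868 dB


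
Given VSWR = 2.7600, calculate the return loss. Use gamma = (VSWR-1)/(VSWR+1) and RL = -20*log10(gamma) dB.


gamma = (2.7600 - 1) / (2.7600 + 1) = 0.4680851
RL = -20 * log10(0.4680851) = 6.594 dB

6.594 dB


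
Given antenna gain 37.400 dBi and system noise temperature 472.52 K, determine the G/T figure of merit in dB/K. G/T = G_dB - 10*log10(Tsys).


G/T = 37.400 - 10*log10(472.52) = 37.400 - 26.74420 = 10.66 dB/K

10.66 dB/K


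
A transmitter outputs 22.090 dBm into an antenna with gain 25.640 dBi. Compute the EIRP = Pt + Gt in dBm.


EIRP = Pt + Gt = 22.090 + 25.640 = 47.73 dBm

47.73 dBm


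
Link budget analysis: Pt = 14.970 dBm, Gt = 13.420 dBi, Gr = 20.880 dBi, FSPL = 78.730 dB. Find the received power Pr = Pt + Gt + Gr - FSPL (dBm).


Pr = 14.970 + 13.420 + 20.880 - 78.730 = -29.46 dBm

-29.46 dBm


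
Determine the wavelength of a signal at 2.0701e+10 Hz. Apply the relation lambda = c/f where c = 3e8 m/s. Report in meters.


lambda = c / f = 3.0000e+08 / 2.0701e+10 = 0.01449 m

0.01449 m


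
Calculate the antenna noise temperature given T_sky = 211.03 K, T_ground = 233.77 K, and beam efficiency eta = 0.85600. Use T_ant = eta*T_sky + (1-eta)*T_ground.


T_ant = 0.85600 * 211.03 + (1 - 0.85600) * 233.77 = 214.3 K

214.3 K


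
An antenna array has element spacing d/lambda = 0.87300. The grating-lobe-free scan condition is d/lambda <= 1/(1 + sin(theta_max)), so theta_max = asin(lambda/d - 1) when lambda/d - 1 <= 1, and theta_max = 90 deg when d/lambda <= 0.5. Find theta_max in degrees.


lambda/d - 1 = 1/0.87300 - 1 = 0.1454754
theta_max = asin(0.1454754) = 8.365 deg

8.365 deg


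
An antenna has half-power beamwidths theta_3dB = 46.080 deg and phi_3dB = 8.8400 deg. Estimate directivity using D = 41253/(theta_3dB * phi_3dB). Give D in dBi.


D_linear = 41253 / (46.080 * 8.8400) = 101.2723
D_dBi = 10 * log10(101.2723) = 20.05 dBi

20.05 dBi


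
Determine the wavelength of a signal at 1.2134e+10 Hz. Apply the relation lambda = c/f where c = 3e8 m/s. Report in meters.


lambda = c / f = 3.0000e+08 / 1.2134e+10 = 0.02472 m

0.02472 m


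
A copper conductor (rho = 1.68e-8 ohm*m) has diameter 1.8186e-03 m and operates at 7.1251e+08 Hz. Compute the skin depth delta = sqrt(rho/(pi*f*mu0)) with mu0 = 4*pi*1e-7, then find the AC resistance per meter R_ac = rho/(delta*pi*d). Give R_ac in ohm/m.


delta = sqrt(1.68e-8 / (pi * 7.1251e+08 * 4*pi*1e-7)) = 2.443877e-06 m
R_ac = 1.68e-8 / (2.443877e-06 * pi * 1.8186e-03) = 1.203 ohm/m

1.203 ohm/m


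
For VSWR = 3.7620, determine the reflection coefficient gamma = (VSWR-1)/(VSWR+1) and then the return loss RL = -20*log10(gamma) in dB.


gamma = (3.7620 - 1) / (3.7620 + 1) = 0.5800084
RL = -20 * log10(0.5800084) = 4.731 dB

4.731 dB


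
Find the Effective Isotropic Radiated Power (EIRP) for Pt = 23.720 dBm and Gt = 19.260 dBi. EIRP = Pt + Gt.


EIRP = Pt + Gt = 23.720 + 19.260 = 42.98 dBm

42.98 dBm


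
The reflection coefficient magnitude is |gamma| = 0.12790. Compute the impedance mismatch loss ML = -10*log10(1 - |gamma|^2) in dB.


ML = -10 * log10(1 - 0.12790^2) = -10 * log10(0.98364159) = 0.07163 dB

0.07163 dB


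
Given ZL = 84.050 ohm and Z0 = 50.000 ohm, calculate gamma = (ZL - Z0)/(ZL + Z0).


gamma = (84.050 - 50.000) / (84.050 + 50.000) = 0.2540

0.2540


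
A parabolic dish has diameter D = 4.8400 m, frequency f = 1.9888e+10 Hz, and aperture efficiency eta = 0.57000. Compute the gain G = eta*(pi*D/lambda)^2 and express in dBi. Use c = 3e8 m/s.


lambda = c / f = 3.0000e+08 / 1.9888e+10 = 0.01508447 m
G_linear = 0.57000 * (pi * 4.8400 / 0.01508447)^2 = 579168.9
G_dBi = 10 * log10(579168.9) = 57.63 dBi

57.63 dBi


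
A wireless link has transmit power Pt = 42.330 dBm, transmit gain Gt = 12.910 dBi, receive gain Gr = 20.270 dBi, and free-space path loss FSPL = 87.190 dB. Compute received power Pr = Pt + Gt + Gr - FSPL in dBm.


Pr = 42.330 + 12.910 + 20.270 - 87.190 = -11.68 dBm

-11.68 dBm


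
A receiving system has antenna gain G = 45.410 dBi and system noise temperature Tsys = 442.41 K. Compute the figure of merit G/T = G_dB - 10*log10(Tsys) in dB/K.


G/T = 45.410 - 10*log10(442.41) = 45.410 - 26.45825 = 18.95 dB/K

18.95 dB/K


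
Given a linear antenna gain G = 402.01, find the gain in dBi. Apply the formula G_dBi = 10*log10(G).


G_dBi = 10 * log10(402.01) = 26.04 dBi

26.04 dBi


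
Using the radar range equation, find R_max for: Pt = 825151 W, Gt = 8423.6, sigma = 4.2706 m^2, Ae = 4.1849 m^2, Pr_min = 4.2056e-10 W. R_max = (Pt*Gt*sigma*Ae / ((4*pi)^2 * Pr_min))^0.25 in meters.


R^4 = 825151*8423.6*4.2706*4.1849 / ((4*pi)^2 * 4.2056e-10) = 1.870499e+18
R_max = 1.870499e+18^0.25 = 36982 m

36982 m


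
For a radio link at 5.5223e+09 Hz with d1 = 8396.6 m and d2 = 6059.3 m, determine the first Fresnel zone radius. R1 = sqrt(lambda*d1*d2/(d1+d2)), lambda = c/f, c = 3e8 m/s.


lambda = c / f = 3.0000e+08 / 5.5223e+09 = 0.05432519 m
R1 = sqrt(0.05432519 * 8396.6 * 6059.3 / (8396.6 + 6059.3)) = 13.83 m

13.83 m


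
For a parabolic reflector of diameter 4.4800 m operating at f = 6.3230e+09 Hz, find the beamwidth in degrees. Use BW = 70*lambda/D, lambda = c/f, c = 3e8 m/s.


lambda = c / f = 3.0000e+08 / 6.3230e+09 = 0.04744583 m
BW = 70 * 0.04744583 / 4.4800 = 0.7413 deg

0.7413 deg


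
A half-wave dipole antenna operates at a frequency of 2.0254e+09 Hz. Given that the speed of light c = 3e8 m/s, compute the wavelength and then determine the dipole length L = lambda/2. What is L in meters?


lambda = c / f = 3.0000e+08 / 2.0254e+09 = 0.1481189 m
L = lambda / 2 = 0.1481189 / 2 = 0.07406 m

0.07406 m


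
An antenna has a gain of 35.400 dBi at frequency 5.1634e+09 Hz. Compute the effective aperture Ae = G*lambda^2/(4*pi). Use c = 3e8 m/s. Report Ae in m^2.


lambda = c / f = 3.0000e+08 / 5.1634e+09 = 0.05810125 m
G_linear = 10^(35.400/10) = 3467.369
Ae = G_linear * lambda^2 / (4*pi) = 3467.369 * 0.05810125^2 / (4*pi) = 0.9315 m^2

0.9315 m^2


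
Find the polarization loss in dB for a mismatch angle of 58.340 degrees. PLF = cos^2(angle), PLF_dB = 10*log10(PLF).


PLF_linear = cos^2(58.340 deg) = 0.2754964
PLF_dB = 10 * log10(0.2754964) = -5.599 dB

-5.599 dB


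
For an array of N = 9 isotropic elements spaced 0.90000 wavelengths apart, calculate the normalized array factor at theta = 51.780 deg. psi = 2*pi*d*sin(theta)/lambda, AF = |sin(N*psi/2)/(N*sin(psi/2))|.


psi = 2*pi*0.90000*sin(51.780 deg) = 4.442695 rad
AF = |sin(9*4.442695/2) / (9*sin(4.442695/2))| = 0.1270

0.1270


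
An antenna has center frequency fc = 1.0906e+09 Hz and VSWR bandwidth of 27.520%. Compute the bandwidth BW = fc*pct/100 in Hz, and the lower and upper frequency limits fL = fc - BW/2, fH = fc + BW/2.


BW = 1.0906e+09 * 27.520/100 = 3.001331e+08 Hz
fL = 1.0906e+09 - 3.001331e+08/2 = 9.405e+08 Hz
fH = 1.0906e+09 + 3.001331e+08/2 = 1.241e+09 Hz

BW=3.001e+08 Hz, fL=9.405e+08 Hz, fH=1.241e+09 Hz


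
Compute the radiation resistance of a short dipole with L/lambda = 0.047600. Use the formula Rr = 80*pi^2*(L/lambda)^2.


Rr = 80 * pi^2 * (0.047600)^2 = 80 * 9.869604 * 2.265760e-03 = 1.789 ohm

1.789 ohm


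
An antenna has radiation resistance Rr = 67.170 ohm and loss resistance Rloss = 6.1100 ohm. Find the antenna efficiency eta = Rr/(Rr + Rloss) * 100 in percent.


eta = 67.170 / (67.170 + 6.1100) * 100 = 91.66%

91.66%


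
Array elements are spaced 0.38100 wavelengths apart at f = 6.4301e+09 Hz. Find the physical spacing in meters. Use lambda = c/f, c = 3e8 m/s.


lambda = c / f = 3.0000e+08 / 6.4301e+09 = 0.04665557 m
d = 0.38100 * 0.04665557 = 0.01778 m

0.01778 m


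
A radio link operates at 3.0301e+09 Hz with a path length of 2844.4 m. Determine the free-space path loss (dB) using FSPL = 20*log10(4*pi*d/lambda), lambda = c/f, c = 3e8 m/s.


lambda = c / f = 3.0000e+08 / 3.0301e+09 = 0.09900663 m
FSPL = 20 * log10(4*pi*2844.4/0.09900663) = 111.2 dB

111.2 dB


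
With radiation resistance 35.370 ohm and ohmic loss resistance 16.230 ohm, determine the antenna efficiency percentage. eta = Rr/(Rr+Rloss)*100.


eta = 35.370 / (35.370 + 16.230) * 100 = 68.55%

68.55%


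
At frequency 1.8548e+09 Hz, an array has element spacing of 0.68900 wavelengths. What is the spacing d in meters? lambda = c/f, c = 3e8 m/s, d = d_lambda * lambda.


lambda = c / f = 3.0000e+08 / 1.8548e+09 = 0.1617425 m
d = 0.68900 * 0.1617425 = 0.1114 m

0.1114 m


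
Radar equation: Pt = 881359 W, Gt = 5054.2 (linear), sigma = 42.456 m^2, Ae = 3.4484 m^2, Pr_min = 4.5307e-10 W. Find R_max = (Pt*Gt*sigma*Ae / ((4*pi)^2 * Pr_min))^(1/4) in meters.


R^4 = 881359*5054.2*42.456*3.4484 / ((4*pi)^2 * 4.5307e-10) = 9.115425e+18
R_max = 9.115425e+18^0.25 = 54947 m

54947 m


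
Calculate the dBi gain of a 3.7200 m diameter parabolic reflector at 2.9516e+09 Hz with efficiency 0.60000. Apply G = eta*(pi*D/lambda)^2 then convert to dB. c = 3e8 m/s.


lambda = c / f = 3.0000e+08 / 2.9516e+09 = 0.1016398 m
G_linear = 0.60000 * (pi * 3.7200 / 0.1016398)^2 = 7932.485
G_dBi = 10 * log10(7932.485) = 38.99 dBi

38.99 dBi


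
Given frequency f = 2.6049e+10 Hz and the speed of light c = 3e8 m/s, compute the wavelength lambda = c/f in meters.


lambda = c / f = 3.0000e+08 / 2.6049e+10 = 0.01152 m

0.01152 m


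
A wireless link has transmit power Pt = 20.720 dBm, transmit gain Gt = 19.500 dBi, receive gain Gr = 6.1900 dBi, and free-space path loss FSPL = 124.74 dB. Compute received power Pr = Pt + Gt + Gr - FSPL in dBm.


Pr = 20.720 + 19.500 + 6.1900 - 124.74 = -78.33 dBm

-78.33 dBm


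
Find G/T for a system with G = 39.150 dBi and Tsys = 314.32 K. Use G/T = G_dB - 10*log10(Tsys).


G/T = 39.150 - 10*log10(314.32) = 39.150 - 24.97372 = 14.18 dB/K

14.18 dB/K


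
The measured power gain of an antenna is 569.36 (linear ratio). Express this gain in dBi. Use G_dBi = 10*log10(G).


G_dBi = 10 * log10(569.36) = 27.55 dBi

27.55 dBi


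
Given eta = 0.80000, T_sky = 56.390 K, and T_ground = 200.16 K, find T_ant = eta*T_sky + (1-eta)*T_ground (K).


T_ant = 0.80000 * 56.390 + (1 - 0.80000) * 200.16 = 85.14 K

85.14 K


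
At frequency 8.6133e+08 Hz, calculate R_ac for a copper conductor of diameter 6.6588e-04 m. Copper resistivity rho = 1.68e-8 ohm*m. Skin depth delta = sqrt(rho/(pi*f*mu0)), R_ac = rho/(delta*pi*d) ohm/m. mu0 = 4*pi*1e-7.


delta = sqrt(1.68e-8 / (pi * 8.6133e+08 * 4*pi*1e-7)) = 2.222747e-06 m
R_ac = 1.68e-8 / (2.222747e-06 * pi * 6.6588e-04) = 3.613 ohm/m

3.613 ohm/m


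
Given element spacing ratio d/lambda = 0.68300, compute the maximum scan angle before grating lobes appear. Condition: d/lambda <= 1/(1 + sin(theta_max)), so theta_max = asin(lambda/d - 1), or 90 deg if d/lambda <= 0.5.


lambda/d - 1 = 1/0.68300 - 1 = 0.4641288
theta_max = asin(0.4641288) = 27.65 deg

27.65 deg


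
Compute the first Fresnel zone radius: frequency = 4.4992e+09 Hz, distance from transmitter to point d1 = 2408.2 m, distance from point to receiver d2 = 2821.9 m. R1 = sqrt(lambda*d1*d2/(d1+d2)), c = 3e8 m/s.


lambda = c / f = 3.0000e+08 / 4.4992e+09 = 0.06667852 m
R1 = sqrt(0.06667852 * 2408.2 * 2821.9 / (2408.2 + 2821.9)) = 9.308 m

9.308 m


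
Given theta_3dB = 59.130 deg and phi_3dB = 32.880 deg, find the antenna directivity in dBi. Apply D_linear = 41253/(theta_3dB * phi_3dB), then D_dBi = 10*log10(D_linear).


D_linear = 41253 / (59.130 * 32.880) = 21.21856
D_dBi = 10 * log10(21.21856) = 13.27 dBi

13.27 dBi


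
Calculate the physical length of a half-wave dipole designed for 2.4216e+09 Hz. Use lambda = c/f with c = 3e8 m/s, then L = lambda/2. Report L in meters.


lambda = c / f = 3.0000e+08 / 2.4216e+09 = 0.1238850 m
L = lambda / 2 = 0.1238850 / 2 = 0.06194 m

0.06194 m


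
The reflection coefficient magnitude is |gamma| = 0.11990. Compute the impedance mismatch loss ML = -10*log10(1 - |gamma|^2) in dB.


ML = -10 * log10(1 - 0.11990^2) = -10 * log10(0.98562399) = 0.06289 dB

0.06289 dB


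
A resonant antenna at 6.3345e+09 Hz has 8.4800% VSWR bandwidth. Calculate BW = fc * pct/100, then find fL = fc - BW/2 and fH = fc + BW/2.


BW = 6.3345e+09 * 8.4800/100 = 5.371656e+08 Hz
fL = 6.3345e+09 - 5.371656e+08/2 = 6.066e+09 Hz
fH = 6.3345e+09 + 5.371656e+08/2 = 6.603e+09 Hz

BW=5.372e+08 Hz, fL=6.066e+09 Hz, fH=6.603e+09 Hz


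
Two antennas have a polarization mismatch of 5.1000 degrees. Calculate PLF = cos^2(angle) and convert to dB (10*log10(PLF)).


PLF_linear = cos^2(5.1000 deg) = 0.9920978
PLF_dB = 10 * log10(0.9920978) = -0.03446 dB

-0.03446 dB


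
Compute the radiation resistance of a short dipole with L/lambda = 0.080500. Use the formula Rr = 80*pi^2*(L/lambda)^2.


Rr = 80 * pi^2 * (0.080500)^2 = 80 * 9.869604 * 6.480250e-03 = 5.117 ohm

5.117 ohm


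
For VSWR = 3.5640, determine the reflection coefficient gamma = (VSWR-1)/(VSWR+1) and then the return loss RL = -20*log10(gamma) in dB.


gamma = (3.5640 - 1) / (3.5640 + 1) = 0.5617879
RL = -20 * log10(0.5617879) = 5.009 dB

5.009 dB


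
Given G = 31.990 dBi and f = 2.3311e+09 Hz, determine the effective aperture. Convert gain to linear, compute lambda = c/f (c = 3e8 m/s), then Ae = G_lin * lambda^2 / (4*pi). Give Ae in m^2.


lambda = c / f = 3.0000e+08 / 2.3311e+09 = 0.1286946 m
G_linear = 10^(31.990/10) = 1581.248
Ae = G_linear * lambda^2 / (4*pi) = 1581.248 * 0.1286946^2 / (4*pi) = 2.084 m^2

2.084 m^2


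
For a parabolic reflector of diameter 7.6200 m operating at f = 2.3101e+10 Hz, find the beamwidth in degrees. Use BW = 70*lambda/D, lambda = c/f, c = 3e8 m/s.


lambda = c / f = 3.0000e+08 / 2.3101e+10 = 0.01298645 m
BW = 70 * 0.01298645 / 7.6200 = 0.1193 deg

0.1193 deg


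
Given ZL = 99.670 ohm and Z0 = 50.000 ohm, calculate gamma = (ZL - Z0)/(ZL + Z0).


gamma = (99.670 - 50.000) / (99.670 + 50.000) = 0.3319

0.3319


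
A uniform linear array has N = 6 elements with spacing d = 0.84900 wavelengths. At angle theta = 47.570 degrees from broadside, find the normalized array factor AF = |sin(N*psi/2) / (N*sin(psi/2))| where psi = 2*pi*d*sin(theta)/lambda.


psi = 2*pi*0.84900*sin(47.570 deg) = 3.937350 rad
AF = |sin(6*3.937350/2) / (6*sin(3.937350/2))| = 0.1238

0.1238


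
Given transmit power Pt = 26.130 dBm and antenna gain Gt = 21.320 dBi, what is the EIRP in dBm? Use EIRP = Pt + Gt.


EIRP = Pt + Gt = 26.130 + 21.320 = 47.45 dBm

47.45 dBm


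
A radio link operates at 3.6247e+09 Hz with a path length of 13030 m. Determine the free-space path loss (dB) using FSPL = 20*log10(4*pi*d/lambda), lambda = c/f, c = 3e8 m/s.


lambda = c / f = 3.0000e+08 / 3.6247e+09 = 0.08276547 m
FSPL = 20 * log10(4*pi*13030/0.08276547) = 125.9 dB

125.9 dB


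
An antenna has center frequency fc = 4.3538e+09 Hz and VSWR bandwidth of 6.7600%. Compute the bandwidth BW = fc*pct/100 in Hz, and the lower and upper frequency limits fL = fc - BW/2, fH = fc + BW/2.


BW = 4.3538e+09 * 6.7600/100 = 2.943169e+08 Hz
fL = 4.3538e+09 - 2.943169e+08/2 = 4.207e+09 Hz
fH = 4.3538e+09 + 2.943169e+08/2 = 4.501e+09 Hz

BW=2.943e+08 Hz, fL=4.207e+09 Hz, fH=4.501e+09 Hz


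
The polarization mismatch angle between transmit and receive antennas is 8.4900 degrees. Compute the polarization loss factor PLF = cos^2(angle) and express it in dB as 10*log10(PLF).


PLF_linear = cos^2(8.4900 deg) = 0.9782034
PLF_dB = 10 * log10(0.9782034) = -0.09571 dB

-0.09571 dB


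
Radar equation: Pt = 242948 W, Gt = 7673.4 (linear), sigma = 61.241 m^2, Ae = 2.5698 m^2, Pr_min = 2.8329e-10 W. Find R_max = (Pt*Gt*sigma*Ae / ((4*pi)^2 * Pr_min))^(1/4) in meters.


R^4 = 242948*7673.4*61.241*2.5698 / ((4*pi)^2 * 2.8329e-10) = 6.558308e+18
R_max = 6.558308e+18^0.25 = 50606 m

50606 m


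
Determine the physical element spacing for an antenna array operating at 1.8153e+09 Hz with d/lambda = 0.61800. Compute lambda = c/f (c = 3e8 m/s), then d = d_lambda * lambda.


lambda = c / f = 3.0000e+08 / 1.8153e+09 = 0.1652619 m
d = 0.61800 * 0.1652619 = 0.1021 m

0.1021 m


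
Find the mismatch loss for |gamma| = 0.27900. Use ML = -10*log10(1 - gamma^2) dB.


ML = -10 * log10(1 - 0.27900^2) = -10 * log10(0.922159) = 0.3519 dB

0.3519 dB


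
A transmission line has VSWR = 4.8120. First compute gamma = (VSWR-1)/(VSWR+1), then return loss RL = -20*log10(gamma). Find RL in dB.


gamma = (4.8120 - 1) / (4.8120 + 1) = 0.6558844
RL = -20 * log10(0.6558844) = 3.663 dB

3.663 dB


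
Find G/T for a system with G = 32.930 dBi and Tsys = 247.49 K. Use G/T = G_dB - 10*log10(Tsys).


G/T = 32.930 - 10*log10(247.49) = 32.930 - 23.93558 = 8.994 dB/K

8.994 dB/K


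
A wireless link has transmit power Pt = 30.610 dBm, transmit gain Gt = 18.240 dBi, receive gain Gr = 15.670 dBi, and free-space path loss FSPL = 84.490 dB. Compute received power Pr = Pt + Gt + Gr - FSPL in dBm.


Pr = 30.610 + 18.240 + 15.670 - 84.490 = -19.97 dBm

-19.97 dBm


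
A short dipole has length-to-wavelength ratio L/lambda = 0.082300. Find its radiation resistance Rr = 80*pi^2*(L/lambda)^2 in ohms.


Rr = 80 * pi^2 * (0.082300)^2 = 80 * 9.869604 * 6.773290e-03 = 5.348 ohm

5.348 ohm


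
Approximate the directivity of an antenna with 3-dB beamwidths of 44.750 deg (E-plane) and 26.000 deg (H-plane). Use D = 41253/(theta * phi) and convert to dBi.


D_linear = 41253 / (44.750 * 26.000) = 35.45595
D_dBi = 10 * log10(35.45595) = 15.50 dBi

15.50 dBi


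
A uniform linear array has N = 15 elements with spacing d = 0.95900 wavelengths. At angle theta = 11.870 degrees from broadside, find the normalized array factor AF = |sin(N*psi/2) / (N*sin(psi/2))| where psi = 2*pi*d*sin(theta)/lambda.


psi = 2*pi*0.95900*sin(11.870 deg) = 1.239411 rad
AF = |sin(15*1.239411/2) / (15*sin(1.239411/2))| = 0.01479

0.01479


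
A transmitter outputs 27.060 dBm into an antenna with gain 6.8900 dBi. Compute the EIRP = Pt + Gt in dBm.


EIRP = Pt + Gt = 27.060 + 6.8900 = 33.95 dBm

33.95 dBm


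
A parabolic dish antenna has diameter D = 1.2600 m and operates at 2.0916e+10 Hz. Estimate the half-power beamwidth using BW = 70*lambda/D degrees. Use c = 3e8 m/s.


lambda = c / f = 3.0000e+08 / 2.0916e+10 = 0.01434309 m
BW = 70 * 0.01434309 / 1.2600 = 0.7968 deg

0.7968 deg


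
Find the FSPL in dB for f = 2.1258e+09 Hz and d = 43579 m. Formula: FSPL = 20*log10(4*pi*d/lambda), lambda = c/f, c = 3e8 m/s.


lambda = c / f = 3.0000e+08 / 2.1258e+09 = 0.1411233 m
FSPL = 20 * log10(4*pi*43579/0.1411233) = 131.8 dB

131.8 dB


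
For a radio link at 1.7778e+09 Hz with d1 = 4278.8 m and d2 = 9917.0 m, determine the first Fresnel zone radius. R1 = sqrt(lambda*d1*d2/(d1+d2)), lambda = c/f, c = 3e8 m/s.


lambda = c / f = 3.0000e+08 / 1.7778e+09 = 0.1687479 m
R1 = sqrt(0.1687479 * 4278.8 * 9917.0 / (4278.8 + 9917.0)) = 22.46 m

22.46 m


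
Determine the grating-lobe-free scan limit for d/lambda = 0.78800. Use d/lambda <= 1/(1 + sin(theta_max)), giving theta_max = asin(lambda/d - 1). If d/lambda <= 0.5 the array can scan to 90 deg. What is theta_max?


lambda/d - 1 = 1/0.78800 - 1 = 0.2690355
theta_max = asin(0.2690355) = 15.61 deg

15.61 deg


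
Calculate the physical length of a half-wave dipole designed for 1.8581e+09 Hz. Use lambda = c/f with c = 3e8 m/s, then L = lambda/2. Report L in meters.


lambda = c / f = 3.0000e+08 / 1.8581e+09 = 0.1614552 m
L = lambda / 2 = 0.1614552 / 2 = 0.08073 m

0.08073 m


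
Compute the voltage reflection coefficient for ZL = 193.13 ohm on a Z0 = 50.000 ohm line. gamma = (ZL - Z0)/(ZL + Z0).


gamma = (193.13 - 50.000) / (193.13 + 50.000) = 0.5887

0.5887


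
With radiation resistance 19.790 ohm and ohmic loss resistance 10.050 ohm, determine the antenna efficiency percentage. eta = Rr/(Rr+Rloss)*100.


eta = 19.790 / (19.790 + 10.050) * 100 = 66.32%

66.32%


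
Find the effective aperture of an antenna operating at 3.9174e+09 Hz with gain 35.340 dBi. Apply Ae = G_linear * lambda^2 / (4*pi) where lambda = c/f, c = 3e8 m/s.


lambda = c / f = 3.0000e+08 / 3.9174e+09 = 0.07658141 m
G_linear = 10^(35.340/10) = 3419.794
Ae = G_linear * lambda^2 / (4*pi) = 3419.794 * 0.07658141^2 / (4*pi) = 1.596 m^2

1.596 m^2


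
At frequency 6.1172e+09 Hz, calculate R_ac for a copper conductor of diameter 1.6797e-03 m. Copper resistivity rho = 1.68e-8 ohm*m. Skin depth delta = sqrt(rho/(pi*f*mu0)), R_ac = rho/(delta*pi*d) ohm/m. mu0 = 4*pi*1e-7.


delta = sqrt(1.68e-8 / (pi * 6.1172e+09 * 4*pi*1e-7)) = 8.340622e-07 m
R_ac = 1.68e-8 / (8.340622e-07 * pi * 1.6797e-03) = 3.817 ohm/m

3.817 ohm/m


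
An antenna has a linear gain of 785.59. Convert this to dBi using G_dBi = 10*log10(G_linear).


G_dBi = 10 * log10(785.59) = 28.95 dBi

28.95 dBi


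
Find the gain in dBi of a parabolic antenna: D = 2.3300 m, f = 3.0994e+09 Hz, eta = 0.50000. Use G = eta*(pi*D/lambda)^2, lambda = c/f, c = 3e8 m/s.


lambda = c / f = 3.0000e+08 / 3.0994e+09 = 0.09679293 m
G_linear = 0.50000 * (pi * 2.3300 / 0.09679293)^2 = 2859.528
G_dBi = 10 * log10(2859.528) = 34.56 dBi

34.56 dBi


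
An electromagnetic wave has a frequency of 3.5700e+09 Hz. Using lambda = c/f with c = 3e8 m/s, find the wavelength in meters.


lambda = c / f = 3.0000e+08 / 3.5700e+09 = 0.08403 m

0.08403 m


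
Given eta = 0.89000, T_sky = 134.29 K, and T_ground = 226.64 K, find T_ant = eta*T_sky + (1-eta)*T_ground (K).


T_ant = 0.89000 * 134.29 + (1 - 0.89000) * 226.64 = 144.4 K

144.4 K


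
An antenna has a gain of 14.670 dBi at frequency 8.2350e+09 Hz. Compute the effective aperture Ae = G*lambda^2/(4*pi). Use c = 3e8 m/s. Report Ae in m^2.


lambda = c / f = 3.0000e+08 / 8.2350e+09 = 0.03642987 m
G_linear = 10^(14.670/10) = 29.30893
Ae = G_linear * lambda^2 / (4*pi) = 29.30893 * 0.03642987^2 / (4*pi) = 3.095e-03 m^2

3.095e-03 m^2


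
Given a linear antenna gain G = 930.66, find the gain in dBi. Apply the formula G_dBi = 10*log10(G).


G_dBi = 10 * log10(930.66) = 29.69 dBi

29.69 dBi


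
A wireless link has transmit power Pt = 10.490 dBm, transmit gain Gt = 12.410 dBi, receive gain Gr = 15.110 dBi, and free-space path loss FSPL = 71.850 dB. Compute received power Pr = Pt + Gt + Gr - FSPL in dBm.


Pr = 10.490 + 12.410 + 15.110 - 71.850 = -33.84 dBm

-33.84 dBm
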